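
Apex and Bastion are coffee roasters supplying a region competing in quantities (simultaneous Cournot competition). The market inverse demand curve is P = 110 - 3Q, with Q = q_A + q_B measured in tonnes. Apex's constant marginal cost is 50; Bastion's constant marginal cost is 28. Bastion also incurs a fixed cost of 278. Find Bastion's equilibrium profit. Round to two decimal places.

Apex's profit: π_A = (110 - 3Q)q_A - (50q_A). Setting ∂π_A/∂q_A = 0: 60 - 6q_A - 3(q_B) = 0.
Bastion's first-order condition: 82 - 6q_B - 3(q_A) = 0.
So q_A = (60 - 3q_B)/6 and q_B = (82 - 3q_A)/6.
Substituting one into the other gives q_A = 38/9 and q_B = 104/9.
Price P = 110 - 3·(142/9) = 188/3.
Bastion's profit: (188/3 - 28)·(104/9) - 278 = 122.5926.

122.59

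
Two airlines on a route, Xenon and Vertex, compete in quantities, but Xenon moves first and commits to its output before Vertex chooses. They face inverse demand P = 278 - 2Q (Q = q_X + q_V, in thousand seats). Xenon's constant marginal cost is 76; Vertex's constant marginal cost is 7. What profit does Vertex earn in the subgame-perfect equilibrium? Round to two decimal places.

Solve by backward induction. Given q_X, the follower Vertex maximises π_V = (278 - 2q_X - 2q_V)q_V - 7q_V.
Follower FOC: 271 - 2q_X - 4q_V = 0, so q_V(q_X) = (271 - 2q_X)/4.
The leader anticipates this reaction. Substituting into P = 278 - 2Q gives P = 285/2 - q_X, so π_X = (285/2 - q_X)q_X - 76q_X.
Maximising: ∂π_X/∂q_X = 133/2 - 2q_X = 0, giving q_X = 133/4.
Then q_V = (271 - 2·(133/4))/4 = 409/8.
Price P = 278 - 2·(675/8) = 437/4.
Vertex's profit: (437/4 - 7)·(409/8) = 5227.5313.

5227.53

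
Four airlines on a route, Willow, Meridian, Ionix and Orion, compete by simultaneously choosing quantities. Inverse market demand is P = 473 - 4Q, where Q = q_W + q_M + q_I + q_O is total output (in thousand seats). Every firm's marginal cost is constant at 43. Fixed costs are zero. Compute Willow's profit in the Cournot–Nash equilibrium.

A representative firm's profit is π_i = q_i(473 - 4Q) - 43q_i.
First-order condition (treating rivals' output as given): 430 - 8q_i - 4·Σ_{j≠i} q_j = 0.
By symmetry each firm produces the same amount; substituting Σ_{j≠i} q_j = 3q_i yields q_i = 430/20 = 43/2.
Price P = 473 - 4·86 = 129.
Willow's profit: (129 - 43)·(43/2) = 1849.

1849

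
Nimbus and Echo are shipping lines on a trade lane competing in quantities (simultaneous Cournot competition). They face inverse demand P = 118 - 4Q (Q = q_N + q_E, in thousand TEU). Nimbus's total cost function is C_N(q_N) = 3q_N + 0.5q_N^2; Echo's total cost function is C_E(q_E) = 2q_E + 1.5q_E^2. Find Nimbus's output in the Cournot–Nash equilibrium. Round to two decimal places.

Nimbus's profit: π_N = (118 - 4Q)q_N - (3q_N + (1/2)q_N²). Setting ∂π_N/∂q_N = 0: 115 - 9q_N - 4(q_E) = 0.
Echo's profit: π_E = (118 - 4Q)q_E - (2q_E + (3/2)q_E²). Setting ∂π_E/∂q_E = 0: 116 - 11q_E - 4(q_N) = 0.
So q_N = (115 - 4q_E)/9 and q_E = (116 - 4q_N)/11.
Substituting one into the other gives q_N = 801/83 and q_E = 584/83.

9.65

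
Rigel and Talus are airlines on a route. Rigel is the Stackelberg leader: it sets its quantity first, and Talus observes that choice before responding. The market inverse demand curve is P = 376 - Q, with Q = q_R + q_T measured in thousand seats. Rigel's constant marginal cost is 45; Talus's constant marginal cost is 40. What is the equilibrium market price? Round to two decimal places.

The follower Talus best-responds to any q_R: π_T = (376 - Q)q_T - 40q_T.
Setting the follower's marginal profit to zero, 336 - q_R - 2q_T = 0, i.e. q_T = (336 - q_R)/2.
The leader anticipates this reaction. Substituting into P = 376 - Q gives P = 208 - (1/2)q_R, so π_R = (208 - (1/2)q_R)q_R - 45q_R.
The leader's first-order condition 163 - q_R = 0 yields q_R = 163.
Then q_T = (336 - 163)/2 = 173/2.
Total output Q = 499/2, so price P = 376 - 499/2 = 253/2.

126.50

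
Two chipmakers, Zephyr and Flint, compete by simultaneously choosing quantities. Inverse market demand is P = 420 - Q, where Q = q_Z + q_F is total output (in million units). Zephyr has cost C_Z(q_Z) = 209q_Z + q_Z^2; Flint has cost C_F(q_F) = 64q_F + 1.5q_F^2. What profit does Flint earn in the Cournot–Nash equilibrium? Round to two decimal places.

Zephyr's profit: π_Z = (420 - Q)q_Z - (209q_Z + q_Z²). Setting ∂π_Z/∂q_Z = 0: 211 - 4q_Z - (q_F) = 0.
Flint's first-order condition: 356 - 5q_F - (q_Z) = 0.
Rearranging gives the reaction functions q_Z = (211 - q_F)/4 and q_F = (356 - q_Z)/5.
Substituting one into the other gives q_Z = 699/19 and q_F = 1213/19.
Price P = 420 - 1912/19 = 319.3684.
Flint's profit: 319.3684·(1213/19) - 64·(1213/19) - (3/2)(1213/19)² = 10189.5360.

10189.54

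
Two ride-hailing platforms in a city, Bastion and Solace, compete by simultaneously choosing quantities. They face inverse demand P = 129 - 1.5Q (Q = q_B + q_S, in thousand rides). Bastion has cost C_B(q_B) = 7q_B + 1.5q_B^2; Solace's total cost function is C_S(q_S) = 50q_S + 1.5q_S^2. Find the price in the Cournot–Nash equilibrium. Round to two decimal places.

88.80

Bastion's profit: π_B = (129 - 1.5Q)q_B - (7q_B + (3/2)q_B²). Setting ∂π_B/∂q_B = 0: 122 - 6q_B - (3/2)(q_S) = 0.
Solace's first-order condition: 79 - 6q_S - (3/2)(q_B) = 0.
Rearranging gives the reaction functions q_B = (122 - (3/2)q_S)/6 and q_S = (79 - (3/2)q_B)/6.
Solving the pair: q_B = 818/45, q_S = 388/45.
Total output Q = 134/5, so price P = 129 - (3/2)·(134/5) = 444/5.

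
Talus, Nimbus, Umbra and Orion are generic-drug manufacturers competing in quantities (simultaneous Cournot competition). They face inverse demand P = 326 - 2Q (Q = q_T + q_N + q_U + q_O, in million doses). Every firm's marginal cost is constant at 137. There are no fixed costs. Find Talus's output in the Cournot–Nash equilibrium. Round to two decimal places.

A representative firm's profit is π_i = q_i(326 - 2Q) - 137q_i.
First-order condition (treating rivals' output as given): 189 - 4q_i - 2·Σ_{j≠i} q_j = 0.
By symmetry each firm produces the same amount; substituting Σ_{j≠i} q_j = 3q_i yields q_i = 189/10.

18.90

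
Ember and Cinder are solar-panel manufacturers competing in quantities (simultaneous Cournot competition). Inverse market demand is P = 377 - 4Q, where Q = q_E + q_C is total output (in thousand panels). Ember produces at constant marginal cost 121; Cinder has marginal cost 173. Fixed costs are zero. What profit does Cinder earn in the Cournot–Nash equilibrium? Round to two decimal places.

Ember's profit: π_E = (377 - 4Q)q_E - (121q_E). Setting ∂π_E/∂q_E = 0: 256 - 8q_E - 4(q_C) = 0.
Cinder's profit: π_C = (377 - 4Q)q_C - (173q_C). Setting ∂π_C/∂q_C = 0: 204 - 8q_C - 4(q_E) = 0.
Best responses: q_E = (256 - 4q_C)/8, q_C = (204 - 4q_E)/8.
Solving the pair: q_E = 77/3, q_C = 38/3.
Price P = 377 - 4·(115/3) = 671/3.
Cinder's profit: (671/3 - 173)·(38/3) = 641.7778.

641.78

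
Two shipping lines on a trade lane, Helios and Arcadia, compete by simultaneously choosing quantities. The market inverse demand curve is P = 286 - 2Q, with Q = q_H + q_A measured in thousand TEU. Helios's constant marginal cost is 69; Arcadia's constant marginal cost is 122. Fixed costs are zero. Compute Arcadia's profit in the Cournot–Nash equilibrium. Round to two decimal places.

Helios's profit: π_H = (286 - 2Q)q_H - (69q_H). Setting ∂π_H/∂q_H = 0: 217 - 4q_H - 2(q_A) = 0.
Arcadia's profit: π_A = (286 - 2Q)q_A - (122q_A). Setting ∂π_A/∂q_A = 0: 164 - 4q_A - 2(q_H) = 0.
So q_H = (217 - 2q_A)/4 and q_A = (164 - 2q_H)/4.
Substituting one into the other gives q_H = 45 and q_A = 37/2.
Price P = 286 - 2·(127/2) = 159.
Arcadia's profit: (159 - 122)·(37/2) = 1369/2.

684.50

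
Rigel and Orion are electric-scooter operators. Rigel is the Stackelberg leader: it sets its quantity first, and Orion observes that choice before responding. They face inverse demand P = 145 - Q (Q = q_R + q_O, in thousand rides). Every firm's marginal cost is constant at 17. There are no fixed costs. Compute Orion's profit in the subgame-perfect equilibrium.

The follower Orion best-responds to any q_R: π_O = (145 - Q)q_O - 17q_O.
Follower FOC: 128 - q_R - 2q_O = 0, so q_O(q_R) = (128 - q_R)/2.
Rigel substitutes q_O(q_R) into its own profit: π_R = q_R(145 - q_R - (128 - q_R)/2) - 17q_R = (81 - (1/2)q_R)q_R - 17q_R.
The leader's first-order condition 64 - q_R = 0 yields q_R = 64.
Then q_O = (128 - 64)/2 = 32.
Price P = 145 - 96 = 49.
Orion's profit: (49 - 17)·32 = 1024.

1024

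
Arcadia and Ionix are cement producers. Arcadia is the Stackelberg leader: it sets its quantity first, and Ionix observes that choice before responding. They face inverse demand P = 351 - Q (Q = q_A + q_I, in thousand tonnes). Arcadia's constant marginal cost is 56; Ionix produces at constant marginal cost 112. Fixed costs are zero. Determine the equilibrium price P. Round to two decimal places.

143.75

Solve by backward induction. Given q_A, the follower Ionix maximises π_I = (351 - q_A - q_I)q_I - 112q_I.
Follower FOC: 239 - q_A - 2q_I = 0, so q_I(q_A) = (239 - q_A)/2.
Arcadia substitutes q_I(q_A) into its own profit: π_A = q_A(351 - q_A - (239 - q_A)/2) - 56q_A = (463/2 - (1/2)q_A)q_A - 56q_A.
The leader's first-order condition 351/2 - q_A = 0 yields q_A = 351/2.
Then q_I = (239 - 351/2)/2 = 127/4.
Total output Q = 829/4, so price P = 351 - 829/4 = 575/4.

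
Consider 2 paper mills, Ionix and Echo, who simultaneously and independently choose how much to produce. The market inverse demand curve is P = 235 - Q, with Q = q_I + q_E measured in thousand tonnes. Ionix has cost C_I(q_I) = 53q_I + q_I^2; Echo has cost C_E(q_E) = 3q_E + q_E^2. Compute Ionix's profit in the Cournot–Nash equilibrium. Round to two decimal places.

Ionix's profit: π_I = (235 - Q)q_I - (53q_I + q_I²). Setting ∂π_I/∂q_I = 0: 182 - 4q_I - (q_E) = 0.
Echo's profit: π_E = (235 - Q)q_E - (3q_E + q_E²). Setting ∂π_E/∂q_E = 0: 232 - 4q_E - (q_I) = 0.
Rearranging gives the reaction functions q_I = (182 - q_E)/4 and q_E = (232 - q_I)/4.
Solving the pair: q_I = 496/15, q_E = 746/15.
Price P = 235 - 414/5 = 761/5.
Ionix's profit: (761/5)·(496/15) - 53·(496/15) - (496/15)² = 2186.8089.

2186.81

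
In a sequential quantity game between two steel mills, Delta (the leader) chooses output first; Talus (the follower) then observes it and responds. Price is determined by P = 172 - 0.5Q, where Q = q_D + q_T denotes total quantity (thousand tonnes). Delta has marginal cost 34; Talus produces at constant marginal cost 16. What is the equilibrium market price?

64

The follower Talus best-responds to any q_D: π_T = (172 - 0.5Q)q_T - 16q_T.
∂π_T/∂q_T = 156 - (1/2)q_D - q_T = 0 gives the reaction function q_T = (156 - (1/2)q_D).
Delta substitutes q_T(q_D) into its own profit: π_D = q_D(172 - (1/2)q_D - (156 - (1/2)q_D)/2) - 34q_D = (94 - (1/4)q_D)q_D - 34q_D.
Leader FOC: 60 - (1/2)q_D = 0, so q_D = 120.
Then q_T = (156 - (1/2)·120) = 96.
Total output Q = 216, so price P = 172 - (1/2)·216 = 64.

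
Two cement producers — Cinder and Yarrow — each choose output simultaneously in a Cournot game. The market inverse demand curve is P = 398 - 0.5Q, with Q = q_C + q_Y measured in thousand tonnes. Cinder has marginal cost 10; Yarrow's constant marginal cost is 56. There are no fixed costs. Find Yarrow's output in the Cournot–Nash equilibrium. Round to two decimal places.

197.33

Cinder's profit: π_C = (398 - 0.5Q)q_C - (10q_C). Setting ∂π_C/∂q_C = 0: 388 - q_C - (1/2)(q_Y) = 0.
Yarrow's profit: π_Y = (398 - 0.5Q)q_Y - (56q_Y). Setting ∂π_Y/∂q_Y = 0: 342 - q_Y - (1/2)(q_C) = 0.
Rearranging gives the reaction functions q_C = (388 - (1/2)q_Y) and q_Y = (342 - (1/2)q_C).
Substituting one into the other gives q_C = 868/3 and q_Y = 592/3.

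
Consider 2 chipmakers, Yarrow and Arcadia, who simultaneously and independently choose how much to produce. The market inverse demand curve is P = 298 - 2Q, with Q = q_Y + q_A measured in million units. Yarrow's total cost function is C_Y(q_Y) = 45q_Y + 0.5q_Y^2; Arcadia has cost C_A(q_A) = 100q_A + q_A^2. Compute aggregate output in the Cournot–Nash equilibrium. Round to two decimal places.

Yarrow's profit: π_Y = (298 - 2Q)q_Y - (45q_Y + (1/2)q_Y²). Setting ∂π_Y/∂q_Y = 0: 253 - 5q_Y - 2(q_A) = 0.
Arcadia's first-order condition: 198 - 6q_A - 2(q_Y) = 0.
Best responses: q_Y = (253 - 2q_A)/5, q_A = (198 - 2q_Y)/6.
Solving the pair: q_Y = 561/13, q_A = 242/13.
Total output Q = 561/13 + 242/13 = 803/13.

61.77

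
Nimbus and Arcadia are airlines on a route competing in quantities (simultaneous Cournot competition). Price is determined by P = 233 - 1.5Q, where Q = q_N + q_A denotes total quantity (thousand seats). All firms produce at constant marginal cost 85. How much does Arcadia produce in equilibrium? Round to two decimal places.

Each firm earns π_i = (233 - 1.5Q)q_i - 85q_i.
Setting ∂π_i/∂q_i = 0 with rivals' quantities fixed: 148 - 3q_i - (3/2)q_j = 0.
By symmetry each firm produces the same amount; substituting q_j = q_i yields q_i = 148/(9/2) = 296/9.

32.89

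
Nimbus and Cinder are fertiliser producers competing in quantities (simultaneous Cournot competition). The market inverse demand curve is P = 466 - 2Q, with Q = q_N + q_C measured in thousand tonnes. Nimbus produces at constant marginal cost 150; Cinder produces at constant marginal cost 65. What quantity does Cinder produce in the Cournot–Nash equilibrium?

81

Nimbus's profit: π_N = (466 - 2Q)q_N - (150q_N). Setting ∂π_N/∂q_N = 0: 316 - 4q_N - 2(q_C) = 0.
Cinder's first-order condition: 401 - 4q_C - 2(q_N) = 0.
Rearranging gives the reaction functions q_N = (316 - 2q_C)/4 and q_C = (401 - 2q_N)/4.
Solving the pair: q_N = 77/2, q_C = 81.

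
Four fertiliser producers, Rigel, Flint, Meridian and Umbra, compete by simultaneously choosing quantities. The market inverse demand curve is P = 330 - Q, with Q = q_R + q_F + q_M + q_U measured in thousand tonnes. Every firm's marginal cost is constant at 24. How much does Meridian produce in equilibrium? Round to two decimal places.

Each firm earns π_i = (330 - Q)q_i - 24q_i.
First-order condition (treating rivals' output as given): 306 - 2q_i - Σ_{j≠i} q_j = 0.
By symmetry each firm produces the same amount; substituting Σ_{j≠i} q_j = 3q_i yields q_i = 306/5.

61.20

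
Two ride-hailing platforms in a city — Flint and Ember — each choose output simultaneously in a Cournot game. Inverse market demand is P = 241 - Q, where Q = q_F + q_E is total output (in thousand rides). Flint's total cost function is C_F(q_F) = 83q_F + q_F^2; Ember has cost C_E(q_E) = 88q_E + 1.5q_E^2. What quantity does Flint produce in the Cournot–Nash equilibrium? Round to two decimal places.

33.53

Flint's profit: π_F = (241 - Q)q_F - (83q_F + q_F²). Setting ∂π_F/∂q_F = 0: 158 - 4q_F - (q_E) = 0.
Ember's profit: π_E = (241 - Q)q_E - (88q_E + (3/2)q_E²). Setting ∂π_E/∂q_E = 0: 153 - 5q_E - (q_F) = 0.
Rearranging gives the reaction functions q_F = (158 - q_E)/4 and q_E = (153 - q_F)/5.
Substituting one into the other gives q_F = 637/19 and q_E = 454/19.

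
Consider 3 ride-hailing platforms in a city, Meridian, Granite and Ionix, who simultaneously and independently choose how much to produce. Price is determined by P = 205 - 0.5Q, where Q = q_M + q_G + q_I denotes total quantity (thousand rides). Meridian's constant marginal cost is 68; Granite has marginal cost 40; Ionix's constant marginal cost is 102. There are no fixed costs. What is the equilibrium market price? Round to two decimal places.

Meridian's profit: π_M = (205 - 0.5Q)q_M - (68q_M). Setting ∂π_M/∂q_M = 0: 137 - q_M - (1/2)(q_G + q_I) = 0.
Granite's profit: π_G = (205 - 0.5Q)q_G - (40q_G). Setting ∂π_G/∂q_G = 0: 165 - q_G - (1/2)(q_M + q_I) = 0.
Ionix's first-order condition: 103 - q_I - (1/2)(q_M + q_G) = 0.
Adding the 3 conditions: 405 − Q − Q = 0, i.e. Q = 405/2.
Back-substituting: q_M = (137 − 405/4)/(1/2) = 143/2, q_G = (165 − 405/4)/(1/2) = 255/2, q_I = (103 − 405/4)/(1/2) = 7/2.
Total output Q = 405/2, so price P = 205 - (1/2)·(405/2) = 415/4.

103.75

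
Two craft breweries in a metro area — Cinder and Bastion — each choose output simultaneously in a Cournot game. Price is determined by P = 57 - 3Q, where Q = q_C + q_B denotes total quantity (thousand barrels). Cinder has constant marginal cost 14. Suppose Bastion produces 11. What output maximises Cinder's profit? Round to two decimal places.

1.67

With the rival's output fixed at 11, Cinder's profit is π_C = (57 - 3·11 - 3q_C)q_C - (14q_C) = (24 - 3q_C)q_C - (14q_C).
∂π_C/∂q_C = 10 - 6q_C = 0, so q_C = 5/3.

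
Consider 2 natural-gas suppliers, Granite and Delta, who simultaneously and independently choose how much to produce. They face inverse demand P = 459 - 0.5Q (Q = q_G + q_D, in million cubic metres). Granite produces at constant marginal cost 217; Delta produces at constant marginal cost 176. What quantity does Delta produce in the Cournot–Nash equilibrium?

216

Granite's profit: π_G = (459 - 0.5Q)q_G - (217q_G). Setting ∂π_G/∂q_G = 0: 242 - q_G - (1/2)(q_D) = 0.
Delta's profit: π_D = (459 - 0.5Q)q_D - (176q_D). Setting ∂π_D/∂q_D = 0: 283 - q_D - (1/2)(q_G) = 0.
Rearranging gives the reaction functions q_G = (242 - (1/2)q_D) and q_D = (283 - (1/2)q_G).
Solving the pair: q_G = 134, q_D = 216.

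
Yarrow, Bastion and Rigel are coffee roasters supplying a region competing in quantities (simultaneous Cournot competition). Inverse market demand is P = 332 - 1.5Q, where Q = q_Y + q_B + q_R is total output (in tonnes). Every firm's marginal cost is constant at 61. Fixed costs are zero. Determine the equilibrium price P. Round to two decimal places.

A representative firm's profit is π_i = q_i(332 - 1.5Q) - 61q_i.
Setting ∂π_i/∂q_i = 0 with rivals' quantities fixed: 271 - 3q_i - (3/2)·Σ_{j≠i} q_j = 0.
By symmetry each firm produces the same amount; substituting Σ_{j≠i} q_j = 2q_i yields q_i = 271/6.
Total output Q = 271/2, so price P = 332 - (3/2)·(271/2) = 515/4.

128.75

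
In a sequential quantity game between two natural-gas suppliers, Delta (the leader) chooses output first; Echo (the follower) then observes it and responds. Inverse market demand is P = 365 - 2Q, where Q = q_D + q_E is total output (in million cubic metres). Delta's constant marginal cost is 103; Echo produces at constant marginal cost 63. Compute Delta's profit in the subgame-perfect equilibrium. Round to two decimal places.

3080.25

Solve by backward induction. Given q_D, the follower Echo maximises π_E = (365 - 2q_D - 2q_E)q_E - 63q_E.
∂π_E/∂q_E = 302 - 2q_D - 4q_E = 0 gives the reaction function q_E = (302 - 2q_D)/4.
Delta substitutes q_E(q_D) into its own profit: π_D = q_D(365 - 2q_D - (302 - 2q_D)/2) - 103q_D = (214 - q_D)q_D - 103q_D.
Leader FOC: 111 - 2q_D = 0, so q_D = 111/2.
Then q_E = (302 - 2·(111/2))/4 = 191/4.
Price P = 365 - 2·(413/4) = 317/2.
Delta's profit: (317/2 - 103)·(111/2) = 3080.2500.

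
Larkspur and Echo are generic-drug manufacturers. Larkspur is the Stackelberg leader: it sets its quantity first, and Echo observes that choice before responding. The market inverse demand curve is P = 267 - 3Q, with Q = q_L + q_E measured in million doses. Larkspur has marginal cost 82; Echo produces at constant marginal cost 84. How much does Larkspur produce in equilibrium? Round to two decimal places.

The follower Echo best-responds to any q_L: π_E = (267 - 3Q)q_E - 84q_E.
∂π_E/∂q_E = 183 - 3q_L - 6q_E = 0 gives the reaction function q_E = (183 - 3q_L)/6.
Larkspur substitutes q_E(q_L) into its own profit: π_L = q_L(267 - 3q_L - (183 - 3q_L)/2) - 82q_L = (351/2 - (3/2)q_L)q_L - 82q_L.
Leader FOC: 187/2 - 3q_L = 0, so q_L = 187/6.
Then q_E = (183 - 3·(187/6))/6 = 179/12.

31.17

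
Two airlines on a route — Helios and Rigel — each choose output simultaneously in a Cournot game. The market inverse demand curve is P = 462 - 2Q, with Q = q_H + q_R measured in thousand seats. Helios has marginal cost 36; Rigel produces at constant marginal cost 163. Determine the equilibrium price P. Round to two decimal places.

220.33

Helios's profit: π_H = (462 - 2Q)q_H - (36q_H). Setting ∂π_H/∂q_H = 0: 426 - 4q_H - 2(q_R) = 0.
Rigel's profit: π_R = (462 - 2Q)q_R - (163q_R). Setting ∂π_R/∂q_R = 0: 299 - 4q_R - 2(q_H) = 0.
So q_H = (426 - 2q_R)/4 and q_R = (299 - 2q_H)/4.
Substituting one into the other gives q_H = 553/6 and q_R = 86/3.
Total output Q = 725/6, so price P = 462 - 2·(725/6) = 661/3.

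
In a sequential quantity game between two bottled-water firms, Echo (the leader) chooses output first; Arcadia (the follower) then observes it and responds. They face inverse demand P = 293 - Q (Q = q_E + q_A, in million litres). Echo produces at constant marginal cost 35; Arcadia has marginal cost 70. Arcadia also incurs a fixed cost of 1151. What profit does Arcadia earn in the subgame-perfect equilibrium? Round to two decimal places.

The follower Arcadia best-responds to any q_E: π_A = (293 - Q)q_A - 70q_A.
Setting the follower's marginal profit to zero, 223 - q_E - 2q_A = 0, i.e. q_A = (223 - q_E)/2.
The leader anticipates this reaction. Substituting into P = 293 - Q gives P = 363/2 - (1/2)q_E, so π_E = (363/2 - (1/2)q_E)q_E - 35q_E.
Maximising: ∂π_E/∂q_E = 293/2 - q_E = 0, giving q_E = 293/2.
Then q_A = (223 - 293/2)/2 = 153/4.
Price P = 293 - 739/4 = 433/4.
Arcadia's profit: (433/4 - 70)·(153/4) - 1151 = 312.0625.

312.06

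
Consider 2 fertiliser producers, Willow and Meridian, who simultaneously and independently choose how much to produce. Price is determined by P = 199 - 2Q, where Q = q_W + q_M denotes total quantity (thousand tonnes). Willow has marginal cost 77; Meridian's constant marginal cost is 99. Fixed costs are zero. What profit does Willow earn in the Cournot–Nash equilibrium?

1152

Willow's profit: π_W = (199 - 2Q)q_W - (77q_W). Setting ∂π_W/∂q_W = 0: 122 - 4q_W - 2(q_M) = 0.
Meridian's profit: π_M = (199 - 2Q)q_M - (99q_M). Setting ∂π_M/∂q_M = 0: 100 - 4q_M - 2(q_W) = 0.
Rearranging gives the reaction functions q_W = (122 - 2q_M)/4 and q_M = (100 - 2q_W)/4.
Solving the pair: q_W = 24, q_M = 13.
Price P = 199 - 2·37 = 125.
Willow's profit: (125 - 77)·24 = 1152.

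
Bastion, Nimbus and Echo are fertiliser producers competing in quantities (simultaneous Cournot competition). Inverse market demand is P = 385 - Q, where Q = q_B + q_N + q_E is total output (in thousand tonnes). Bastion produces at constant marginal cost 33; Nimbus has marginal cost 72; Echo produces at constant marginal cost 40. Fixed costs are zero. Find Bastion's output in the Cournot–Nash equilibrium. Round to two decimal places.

Bastion's profit: π_B = (385 - Q)q_B - (33q_B). Setting ∂π_B/∂q_B = 0: 352 - 2q_B - (q_N + q_E) = 0.
Nimbus's first-order condition: 313 - 2q_N - (q_B + q_E) = 0.
Echo's first-order condition: 345 - 2q_E - (q_B + q_N) = 0.
Adding the 3 conditions: 1010 − 2Q − 2Q = 0, i.e. Q = 505/2.
Back-substituting: q_B = (352 − 505/2) = 199/2, q_N = (313 − 505/2) = 121/2, q_E = (345 − 505/2) = 185/2.

99.50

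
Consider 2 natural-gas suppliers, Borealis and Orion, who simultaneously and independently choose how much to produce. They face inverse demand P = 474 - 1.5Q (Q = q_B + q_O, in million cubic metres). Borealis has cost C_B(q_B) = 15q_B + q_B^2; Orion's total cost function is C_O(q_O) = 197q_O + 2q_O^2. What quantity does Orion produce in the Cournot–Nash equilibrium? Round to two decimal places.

Borealis's profit: π_B = (474 - 1.5Q)q_B - (15q_B + q_B²). Setting ∂π_B/∂q_B = 0: 459 - 5q_B - (3/2)(q_O) = 0.
Orion's first-order condition: 277 - 7q_O - (3/2)(q_B) = 0.
Best responses: q_B = (459 - (3/2)q_O)/5, q_O = (277 - (3/2)q_B)/7.
Substituting one into the other gives q_B = 85.4198 and q_O = 21.2672.

21.27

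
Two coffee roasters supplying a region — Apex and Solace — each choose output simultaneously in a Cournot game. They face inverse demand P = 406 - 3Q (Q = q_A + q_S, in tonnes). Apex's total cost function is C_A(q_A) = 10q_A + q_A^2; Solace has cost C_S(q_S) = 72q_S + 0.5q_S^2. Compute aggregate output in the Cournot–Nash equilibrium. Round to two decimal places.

Apex's profit: π_A = (406 - 3Q)q_A - (10q_A + q_A²). Setting ∂π_A/∂q_A = 0: 396 - 8q_A - 3(q_S) = 0.
Solace's profit: π_S = (406 - 3Q)q_S - (72q_S + (1/2)q_S²). Setting ∂π_S/∂q_S = 0: 334 - 7q_S - 3(q_A) = 0.
Rearranging gives the reaction functions q_A = (396 - 3q_S)/8 and q_S = (334 - 3q_A)/7.
Substituting one into the other gives q_A = 1770/47 and q_S = 1484/47.
Total output Q = 1770/47 + 1484/47 = 69.2340.

69.23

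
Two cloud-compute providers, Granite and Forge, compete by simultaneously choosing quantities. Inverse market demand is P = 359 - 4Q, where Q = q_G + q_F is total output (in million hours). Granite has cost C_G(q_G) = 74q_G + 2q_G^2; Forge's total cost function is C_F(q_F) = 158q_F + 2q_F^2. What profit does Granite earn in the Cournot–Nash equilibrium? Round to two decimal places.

2506.15

Granite's profit: π_G = (359 - 4Q)q_G - (74q_G + 2q_G²). Setting ∂π_G/∂q_G = 0: 285 - 12q_G - 4(q_F) = 0.
Forge's profit: π_F = (359 - 4Q)q_F - (158q_F + 2q_F²). Setting ∂π_F/∂q_F = 0: 201 - 12q_F - 4(q_G) = 0.
Rearranging gives the reaction functions q_G = (285 - 4q_F)/12 and q_F = (201 - 4q_G)/12.
Solving the pair: q_G = 327/16, q_F = 159/16.
Price P = 359 - 4·(243/8) = 475/2.
Granite's profit: (475/2)·(327/16) - 74·(327/16) - 2(327/16)² = 2506.1484.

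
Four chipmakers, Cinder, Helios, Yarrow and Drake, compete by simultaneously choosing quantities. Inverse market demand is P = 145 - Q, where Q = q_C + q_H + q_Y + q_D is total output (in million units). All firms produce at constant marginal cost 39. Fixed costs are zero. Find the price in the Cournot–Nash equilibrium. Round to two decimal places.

60.20

Each firm earns π_i = (145 - Q)q_i - 39q_i.
Setting ∂π_i/∂q_i = 0 with rivals' quantities fixed: 106 - 2q_i - Σ_{j≠i} q_j = 0.
With identical firms every q_j equals q_i, so Σ_{j≠i} q_j = 3q_i and 106 = 5q_i, giving q_i = 106/5.
Total output Q = 424/5, so price P = 145 - 424/5 = 301/5.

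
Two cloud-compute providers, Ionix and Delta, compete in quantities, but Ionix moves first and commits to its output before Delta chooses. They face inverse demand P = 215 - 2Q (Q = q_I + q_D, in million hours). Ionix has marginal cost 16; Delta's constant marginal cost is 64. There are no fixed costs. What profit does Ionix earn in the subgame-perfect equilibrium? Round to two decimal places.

3813.06

The follower Delta best-responds to any q_I: π_D = (215 - 2Q)q_D - 64q_D.
Setting the follower's marginal profit to zero, 151 - 2q_I - 4q_D = 0, i.e. q_D = (151 - 2q_I)/4.
Ionix substitutes q_D(q_I) into its own profit: π_I = q_I(215 - 2q_I - (151 - 2q_I)/2) - 16q_I = (279/2 - q_I)q_I - 16q_I.
The leader's first-order condition 247/2 - 2q_I = 0 yields q_I = 247/4.
Then q_D = (151 - 2·(247/4))/4 = 55/8.
Price P = 215 - 2·(549/8) = 311/4.
Ionix's profit: (311/4 - 16)·(247/4) = 3813.0625.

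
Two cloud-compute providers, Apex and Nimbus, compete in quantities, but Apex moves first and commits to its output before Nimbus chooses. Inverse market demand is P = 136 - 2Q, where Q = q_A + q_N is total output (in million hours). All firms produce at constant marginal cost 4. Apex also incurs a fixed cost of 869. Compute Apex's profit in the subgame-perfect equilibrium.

The follower Nimbus best-responds to any q_A: π_N = (136 - 2Q)q_N - 4q_N.
Follower FOC: 132 - 2q_A - 4q_N = 0, so q_N(q_A) = (132 - 2q_A)/4.
The leader anticipates this reaction. Substituting into P = 136 - 2Q gives P = 70 - q_A, so π_A = (70 - q_A)q_A - 4q_A.
Leader FOC: 66 - 2q_A = 0, so q_A = 33.
Then q_N = (132 - 2·33)/4 = 33/2.
Price P = 136 - 2·(99/2) = 37.
Apex's profit: (37 - 4)·33 - 869 = 220.

220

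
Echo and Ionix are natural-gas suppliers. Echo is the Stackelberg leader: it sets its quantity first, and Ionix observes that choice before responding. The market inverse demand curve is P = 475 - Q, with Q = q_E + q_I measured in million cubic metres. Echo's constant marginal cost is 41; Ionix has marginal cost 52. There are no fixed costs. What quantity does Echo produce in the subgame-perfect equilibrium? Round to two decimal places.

222.50

Solve by backward induction. Given q_E, the follower Ionix maximises π_I = (475 - q_E - q_I)q_I - 52q_I.
∂π_I/∂q_I = 423 - q_E - 2q_I = 0 gives the reaction function q_I = (423 - q_E)/2.
The leader anticipates this reaction. Substituting into P = 475 - Q gives P = 527/2 - (1/2)q_E, so π_E = (527/2 - (1/2)q_E)q_E - 41q_E.
Maximising: ∂π_E/∂q_E = 445/2 - q_E = 0, giving q_E = 445/2.
Then q_I = (423 - 445/2)/2 = 401/4.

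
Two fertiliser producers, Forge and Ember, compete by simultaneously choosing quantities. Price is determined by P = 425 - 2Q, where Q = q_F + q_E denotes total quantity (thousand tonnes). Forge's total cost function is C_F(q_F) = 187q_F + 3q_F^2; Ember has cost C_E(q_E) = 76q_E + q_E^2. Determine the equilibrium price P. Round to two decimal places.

Forge's profit: π_F = (425 - 2Q)q_F - (187q_F + 3q_F²). Setting ∂π_F/∂q_F = 0: 238 - 10q_F - 2(q_E) = 0.
Ember's first-order condition: 349 - 6q_E - 2(q_F) = 0.
Best responses: q_F = (238 - 2q_E)/10, q_E = (349 - 2q_F)/6.
Substituting one into the other gives q_F = 365/28 and q_E = 1507/28.
Total output Q = 468/7, so price P = 425 - 2·(468/7) = 291.2857.

291.29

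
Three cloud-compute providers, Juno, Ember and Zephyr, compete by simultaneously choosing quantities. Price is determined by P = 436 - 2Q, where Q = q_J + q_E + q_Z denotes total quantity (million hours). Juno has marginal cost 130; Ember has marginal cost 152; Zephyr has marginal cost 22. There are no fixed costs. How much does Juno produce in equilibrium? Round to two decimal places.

27.50

Juno's profit: π_J = (436 - 2Q)q_J - (130q_J). Setting ∂π_J/∂q_J = 0: 306 - 4q_J - 2(q_E + q_Z) = 0.
Ember's first-order condition: 284 - 4q_E - 2(q_J + q_Z) = 0.
Zephyr's first-order condition: 414 - 4q_Z - 2(q_J + q_E) = 0.
Summing all 3 equations gives 1004 − 8Q = 0, hence Q = 251/2.
Back-substituting: q_J = (306 − 251)/2 = 55/2, q_E = (284 − 251)/2 = 33/2, q_Z = (414 − 251)/2 = 163/2.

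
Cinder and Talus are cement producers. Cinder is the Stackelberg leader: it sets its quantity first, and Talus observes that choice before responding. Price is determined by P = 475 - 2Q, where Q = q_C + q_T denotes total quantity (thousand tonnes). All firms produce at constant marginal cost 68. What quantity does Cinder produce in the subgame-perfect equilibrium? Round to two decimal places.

The follower Talus best-responds to any q_C: π_T = (475 - 2Q)q_T - 68q_T.
Setting the follower's marginal profit to zero, 407 - 2q_C - 4q_T = 0, i.e. q_T = (407 - 2q_C)/4.
Cinder substitutes q_T(q_C) into its own profit: π_C = q_C(475 - 2q_C - (407 - 2q_C)/2) - 68q_C = (543/2 - q_C)q_C - 68q_C.
Maximising: ∂π_C/∂q_C = 407/2 - 2q_C = 0, giving q_C = 407/4.
Then q_T = (407 - 2·(407/4))/4 = 407/8.

101.75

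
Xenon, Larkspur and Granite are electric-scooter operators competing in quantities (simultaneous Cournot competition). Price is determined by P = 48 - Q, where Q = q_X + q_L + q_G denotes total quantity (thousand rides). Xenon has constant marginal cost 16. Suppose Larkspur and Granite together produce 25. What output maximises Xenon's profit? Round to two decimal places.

With rivals' combined output fixed at 25, Xenon's profit is π_X = (48 - 25 - q_X)q_X - (16q_X) = (23 - q_X)q_X - (16q_X).
∂π_X/∂q_X = 7 - 2q_X = 0, so q_X = 7/2.

3.50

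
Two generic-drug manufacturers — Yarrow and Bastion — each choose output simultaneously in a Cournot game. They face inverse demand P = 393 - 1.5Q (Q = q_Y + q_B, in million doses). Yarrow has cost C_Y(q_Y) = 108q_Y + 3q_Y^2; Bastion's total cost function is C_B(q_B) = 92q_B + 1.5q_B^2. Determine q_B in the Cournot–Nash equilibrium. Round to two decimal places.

Yarrow's profit: π_Y = (393 - 1.5Q)q_Y - (108q_Y + 3q_Y²). Setting ∂π_Y/∂q_Y = 0: 285 - 9q_Y - (3/2)(q_B) = 0.
Bastion's first-order condition: 301 - 6q_B - (3/2)(q_Y) = 0.
Best responses: q_Y = (285 - (3/2)q_B)/9, q_B = (301 - (3/2)q_Y)/6.
Substituting one into the other gives q_Y = 1678/69 and q_B = 1014/23.

44.09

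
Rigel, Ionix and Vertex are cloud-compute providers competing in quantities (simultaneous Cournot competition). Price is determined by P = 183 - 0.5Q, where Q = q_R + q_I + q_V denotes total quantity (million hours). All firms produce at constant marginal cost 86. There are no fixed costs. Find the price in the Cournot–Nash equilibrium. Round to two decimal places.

110.25

Each firm earns π_i = (183 - 0.5Q)q_i - 86q_i.
First-order condition (treating rivals' output as given): 97 - q_i - (1/2)·Σ_{j≠i} q_j = 0.
With identical firms every q_j equals q_i, so Σ_{j≠i} q_j = 2q_i and 97 = 2q_i, giving q_i = 97/2.
Total output Q = 291/2, so price P = 183 - (1/2)·(291/2) = 441/4.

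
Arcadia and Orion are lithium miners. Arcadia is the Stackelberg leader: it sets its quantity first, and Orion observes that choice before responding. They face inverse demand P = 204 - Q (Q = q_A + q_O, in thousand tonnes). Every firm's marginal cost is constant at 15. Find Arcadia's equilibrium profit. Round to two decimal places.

4465.13

Solve by backward induction. Given q_A, the follower Orion maximises π_O = (204 - q_A - q_O)q_O - 15q_O.
Setting the follower's marginal profit to zero, 189 - q_A - 2q_O = 0, i.e. q_O = (189 - q_A)/2.
The leader anticipates this reaction. Substituting into P = 204 - Q gives P = 219/2 - (1/2)q_A, so π_A = (219/2 - (1/2)q_A)q_A - 15q_A.
Maximising: ∂π_A/∂q_A = 189/2 - q_A = 0, giving q_A = 189/2.
Then q_O = (189 - 189/2)/2 = 189/4.
Price P = 204 - 567/4 = 249/4.
Arcadia's profit: (249/4 - 15)·(189/2) = 4465.1250.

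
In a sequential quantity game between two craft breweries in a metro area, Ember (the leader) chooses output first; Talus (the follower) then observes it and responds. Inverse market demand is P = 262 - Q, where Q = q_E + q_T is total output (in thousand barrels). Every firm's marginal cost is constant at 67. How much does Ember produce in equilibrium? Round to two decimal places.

97.50

The follower Talus best-responds to any q_E: π_T = (262 - Q)q_T - 67q_T.
Setting the follower's marginal profit to zero, 195 - q_E - 2q_T = 0, i.e. q_T = (195 - q_E)/2.
Ember substitutes q_T(q_E) into its own profit: π_E = q_E(262 - q_E - (195 - q_E)/2) - 67q_E = (329/2 - (1/2)q_E)q_E - 67q_E.
Maximising: ∂π_E/∂q_E = 195/2 - q_E = 0, giving q_E = 195/2.
Then q_T = (195 - 195/2)/2 = 195/4.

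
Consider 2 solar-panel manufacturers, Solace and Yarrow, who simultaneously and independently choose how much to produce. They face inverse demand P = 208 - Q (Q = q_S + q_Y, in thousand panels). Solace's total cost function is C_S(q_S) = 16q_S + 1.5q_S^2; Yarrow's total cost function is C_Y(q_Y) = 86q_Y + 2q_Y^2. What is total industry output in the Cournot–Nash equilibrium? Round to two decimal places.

Solace's profit: π_S = (208 - Q)q_S - (16q_S + (3/2)q_S²). Setting ∂π_S/∂q_S = 0: 192 - 5q_S - (q_Y) = 0.
Yarrow's first-order condition: 122 - 6q_Y - (q_S) = 0.
Rearranging gives the reaction functions q_S = (192 - q_Y)/5 and q_Y = (122 - q_S)/6.
Substituting one into the other gives q_S = 1030/29 and q_Y = 418/29.
Total output Q = 1030/29 + 418/29 = 1448/29.

49.93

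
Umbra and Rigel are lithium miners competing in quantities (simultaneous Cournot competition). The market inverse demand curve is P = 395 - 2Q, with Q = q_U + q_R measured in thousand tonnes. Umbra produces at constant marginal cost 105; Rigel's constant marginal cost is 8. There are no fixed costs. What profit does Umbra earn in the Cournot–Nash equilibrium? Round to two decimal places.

2069.39

Umbra's profit: π_U = (395 - 2Q)q_U - (105q_U). Setting ∂π_U/∂q_U = 0: 290 - 4q_U - 2(q_R) = 0.
Rigel's first-order condition: 387 - 4q_R - 2(q_U) = 0.
So q_U = (290 - 2q_R)/4 and q_R = (387 - 2q_U)/4.
Substituting one into the other gives q_U = 193/6 and q_R = 242/3.
Price P = 395 - 2·(677/6) = 508/3.
Umbra's profit: (508/3 - 105)·(193/6) = 2069.3889.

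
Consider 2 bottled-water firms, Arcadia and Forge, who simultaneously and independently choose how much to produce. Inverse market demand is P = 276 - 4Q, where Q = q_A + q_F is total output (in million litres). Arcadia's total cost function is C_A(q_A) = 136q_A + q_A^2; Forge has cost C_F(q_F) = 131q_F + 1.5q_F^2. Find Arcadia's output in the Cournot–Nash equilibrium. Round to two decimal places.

Arcadia's profit: π_A = (276 - 4Q)q_A - (136q_A + q_A²). Setting ∂π_A/∂q_A = 0: 140 - 10q_A - 4(q_F) = 0.
Forge's first-order condition: 145 - 11q_F - 4(q_A) = 0.
Rearranging gives the reaction functions q_A = (140 - 4q_F)/10 and q_F = (145 - 4q_A)/11.
Solving the pair: q_A = 480/47, q_F = 445/47.

10.21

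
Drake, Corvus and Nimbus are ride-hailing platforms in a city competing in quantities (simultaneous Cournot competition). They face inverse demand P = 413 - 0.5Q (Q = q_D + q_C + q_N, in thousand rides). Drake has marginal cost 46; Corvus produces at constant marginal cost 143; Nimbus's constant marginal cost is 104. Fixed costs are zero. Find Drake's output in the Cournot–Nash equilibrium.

261

Drake's profit: π_D = (413 - 0.5Q)q_D - (46q_D). Setting ∂π_D/∂q_D = 0: 367 - q_D - (1/2)(q_C + q_N) = 0.
Corvus's profit: π_C = (413 - 0.5Q)q_C - (143q_C). Setting ∂π_C/∂q_C = 0: 270 - q_C - (1/2)(q_D + q_N) = 0.
Nimbus's first-order condition: 309 - q_N - (1/2)(q_D + q_C) = 0.
Summing all 3 equations gives 946 − 2Q = 0, hence Q = 473.
Back-substituting: q_D = (367 − 473/2)/(1/2) = 261, q_C = (270 − 473/2)/(1/2) = 67, q_N = (309 − 473/2)/(1/2) = 145.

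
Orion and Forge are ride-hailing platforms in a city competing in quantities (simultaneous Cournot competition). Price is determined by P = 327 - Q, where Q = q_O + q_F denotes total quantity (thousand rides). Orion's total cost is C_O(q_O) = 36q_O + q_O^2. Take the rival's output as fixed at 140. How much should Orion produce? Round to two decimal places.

37.75

With the rival's output fixed at 140, Orion's profit is π_O = (327 - 140 - q_O)q_O - (36q_O + q_O²) = (187 - q_O)q_O - (36q_O + q_O²).
∂π_O/∂q_O = 151 - 4q_O = 0, so q_O = 151/4.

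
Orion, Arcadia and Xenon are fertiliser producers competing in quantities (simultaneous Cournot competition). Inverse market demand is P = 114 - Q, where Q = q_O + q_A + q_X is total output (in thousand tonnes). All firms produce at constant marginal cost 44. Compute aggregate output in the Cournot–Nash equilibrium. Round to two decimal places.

A representative firm's profit is π_i = q_i(114 - Q) - 44q_i.
First-order condition (treating rivals' output as given): 70 - 2q_i - Σ_{j≠i} q_j = 0.
With identical firms every q_j equals q_i, so Σ_{j≠i} q_j = 2q_i and 70 = 4q_i, giving q_i = 35/2.
Total output Q = 35/2 + 35/2 + 35/2 = 105/2.

52.50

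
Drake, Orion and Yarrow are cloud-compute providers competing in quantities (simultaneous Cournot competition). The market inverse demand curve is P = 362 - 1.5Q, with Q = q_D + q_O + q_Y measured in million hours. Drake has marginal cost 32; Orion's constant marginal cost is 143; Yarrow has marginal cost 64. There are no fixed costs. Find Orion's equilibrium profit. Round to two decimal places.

35.04

Drake's profit: π_D = (362 - 1.5Q)q_D - (32q_D). Setting ∂π_D/∂q_D = 0: 330 - 3q_D - (3/2)(q_O + q_Y) = 0.
Orion's profit: π_O = (362 - 1.5Q)q_O - (143q_O). Setting ∂π_O/∂q_O = 0: 219 - 3q_O - (3/2)(q_D + q_Y) = 0.
Yarrow's first-order condition: 298 - 3q_Y - (3/2)(q_D + q_O) = 0.
Summing all 3 equations gives 847 − 6Q = 0, hence Q = 847/6.
Back-substituting: q_D = (330 − 847/4)/(3/2) = 473/6, q_O = (219 − 847/4)/(3/2) = 29/6, q_Y = (298 − 847/4)/(3/2) = 115/2.
Price P = 362 - (3/2)·(847/6) = 601/4.
Orion's profit: (601/4 - 143)·(29/6) = 841/24.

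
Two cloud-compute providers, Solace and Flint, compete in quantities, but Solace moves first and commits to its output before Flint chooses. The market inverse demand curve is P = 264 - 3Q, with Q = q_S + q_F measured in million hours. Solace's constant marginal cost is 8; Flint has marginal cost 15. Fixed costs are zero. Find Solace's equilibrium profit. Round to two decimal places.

2882.04

The follower Flint best-responds to any q_S: π_F = (264 - 3Q)q_F - 15q_F.
Follower FOC: 249 - 3q_S - 6q_F = 0, so q_F(q_S) = (249 - 3q_S)/6.
The leader anticipates this reaction. Substituting into P = 264 - 3Q gives P = 279/2 - (3/2)q_S, so π_S = (279/2 - (3/2)q_S)q_S - 8q_S.
Maximising: ∂π_S/∂q_S = 263/2 - 3q_S = 0, giving q_S = 263/6.
Then q_F = (249 - 3·(263/6))/6 = 235/12.
Price P = 264 - 3·(761/12) = 295/4.
Solace's profit: (295/4 - 8)·(263/6) = 2882.0417.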